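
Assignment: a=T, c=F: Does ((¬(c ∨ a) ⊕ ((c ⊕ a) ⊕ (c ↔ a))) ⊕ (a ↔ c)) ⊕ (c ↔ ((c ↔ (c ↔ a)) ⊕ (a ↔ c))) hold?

c ∨ a = F ∨ T = T
¬(c ∨ a) = ¬T = F
c ⊕ a = F ⊕ T = T
c ↔ a = F ↔ T = F
(c ⊕ a) ⊕ (c ↔ a) = T ⊕ F = T
¬(c ∨ a) ⊕ ((c ⊕ a) ⊕ (c ↔ a)) = F ⊕ T = T
a ↔ c = T ↔ F = F
(¬(c ∨ a) ⊕ ((c ⊕ a) ⊕ (c ↔ a))) ⊕ (a ↔ c) = T ⊕ F = T
c ↔ a = F ↔ T = F
c ↔ (c ↔ a) = F ↔ F = T
a ↔ c = T ↔ F = F
(c ↔ (c ↔ a)) ⊕ (a ↔ c) = T ⊕ F = T
c ↔ ((c ↔ (c ↔ a)) ⊕ (a ↔ c)) = F ↔ T = F
((¬(c ∨ a) ⊕ ((c ⊕ a) ⊕ (c ↔ a))) ⊕ (a ↔ c)) ⊕ (c ↔ ((c ↔ (c ↔ a)) ⊕ (a ↔ c))) = T ⊕ F = T

T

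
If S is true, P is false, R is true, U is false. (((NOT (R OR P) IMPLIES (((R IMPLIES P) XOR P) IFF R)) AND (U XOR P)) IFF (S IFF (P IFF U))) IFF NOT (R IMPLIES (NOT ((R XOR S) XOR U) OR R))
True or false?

R OR P = T OR F = T
NOT (R OR P) = NOT T = F
R IMPLIES P = T IMPLIES F = F
(R IMPLIES P) XOR P = F XOR F = F
((R IMPLIES P) XOR P) IFF R = F IFF T = F
NOT (R OR P) IMPLIES (((R IMPLIES P) XOR P) IFF R) = F IMPLIES F = T
U XOR P = F XOR F = F
(NOT (R OR P) IMPLIES (((R IMPLIES P) XOR P) IFF R)) AND (U XOR P) = T AND F = F
P IFF U = F IFF F = T
S IFF (P IFF U) = T IFF T = T
((NOT (R OR P) IMPLIES (((R IMPLIES P) XOR P) IFF R)) AND (U XOR P)) IFF (S IFF (P IFF U)) = F IFF T = F
R XOR S = T XOR T = F
(R XOR S) XOR U = F XOR F = F
NOT ((R XOR S) XOR U) = NOT F = T
NOT ((R XOR S) XOR U) OR R = T OR T = T
R IMPLIES (NOT ((R XOR S) XOR U) OR R) = T IMPLIES T = T
NOT (R IMPLIES (NOT ((R XOR S) XOR U) OR R)) = NOT T = F
(((NOT (R OR P) IMPLIES (((R IMPLIES P) XOR P) IFF R)) AND (U XOR P)) IFF (S IFF (P IFF U))) IFF NOT (R IMPLIES (NOT ((R XOR S) XOR U) OR R)) = F IFF F = T

T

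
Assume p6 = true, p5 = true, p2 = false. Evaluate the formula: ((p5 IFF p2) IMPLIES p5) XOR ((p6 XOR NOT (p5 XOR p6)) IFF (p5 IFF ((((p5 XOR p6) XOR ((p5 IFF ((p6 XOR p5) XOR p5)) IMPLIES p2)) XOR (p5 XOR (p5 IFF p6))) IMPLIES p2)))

p5 IFF p2 = true IFF false = false
(p5 IFF p2) IMPLIES p5 = false IMPLIES true = true
p5 XOR p6 = true XOR true = false
NOT (p5 XOR p6) = NOT false = true
p6 XOR NOT (p5 XOR p6) = true XOR true = false
p5 XOR p6 = true XOR true = false
p6 XOR p5 = true XOR true = false
(p6 XOR p5) XOR p5 = false XOR true = true
p5 IFF ((p6 XOR p5) XOR p5) = true IFF true = true
(p5 IFF ((p6 XOR p5) XOR p5)) IMPLIES p2 = true IMPLIES false = false
(p5 XOR p6) XOR ((p5 IFF ((p6 XOR p5) XOR p5)) IMPLIES p2) = false XOR false = false
p5 IFF p6 = true IFF true = true
p5 XOR (p5 IFF p6) = true XOR true = false
((p5 XOR p6) XOR ((p5 IFF ((p6 XOR p5) XOR p5)) IMPLIES p2)) XOR (p5 XOR (p5 IFF p6)) = false XOR false = false
(((p5 XOR p6) XOR ((p5 IFF ((p6 XOR p5) XOR p5)) IMPLIES p2)) XOR (p5 XOR (p5 IFF p6))) IMPLIES p2 = false IMPLIES false = true
p5 IFF ((((p5 XOR p6) XOR ((p5 IFF ((p6 XOR p5) XOR p5)) IMPLIES p2)) XOR (p5 XOR (p5 IFF p6))) IMPLIES p2) = true IFF true = true
(p6 XOR NOT (p5 XOR p6)) IFF (p5 IFF ((((p5 XOR p6) XOR ((p5 IFF ((p6 XOR p5) XOR p5)) IMPLIES p2)) XOR (p5 XOR (p5 IFF p6))) IMPLIES p2)) = false IFF true = false
((p5 IFF p2) IMPLIES p5) XOR ((p6 XOR NOT (p5 XOR p6)) IFF (p5 IFF ((((p5 XOR p6) XOR ((p5 IFF ((p6 XOR p5) XOR p5)) IMPLIES p2)) XOR (p5 XOR (p5 IFF p6))) IMPLIES p2))) = true XOR false = true

true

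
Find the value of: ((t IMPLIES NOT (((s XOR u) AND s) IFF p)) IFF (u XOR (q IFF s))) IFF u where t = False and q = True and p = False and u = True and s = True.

s XOR u = True XOR True = False
(s XOR u) AND s = False AND True = False
((s XOR u) AND s) IFF p = False IFF False = True
NOT (((s XOR u) AND s) IFF p) = NOT True = False
t IMPLIES NOT (((s XOR u) AND s) IFF p) = False IMPLIES False = True
q IFF s = True IFF True = True
u XOR (q IFF s) = True XOR True = False
(t IMPLIES NOT (((s XOR u) AND s) IFF p)) IFF (u XOR (q IFF s)) = True IFF False = False
((t IMPLIES NOT (((s XOR u) AND s) IFF p)) IFF (u XOR (q IFF s))) IFF u = False IFF True = False

False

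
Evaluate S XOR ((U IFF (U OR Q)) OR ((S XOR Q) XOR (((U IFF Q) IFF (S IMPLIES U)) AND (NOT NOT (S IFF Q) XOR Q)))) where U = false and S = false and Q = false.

true

U OR Q = false OR false = false
U IFF (U OR Q) = false IFF false = true
S XOR Q = false XOR false = false
U IFF Q = false IFF false = true
S IMPLIES U = false IMPLIES false = true
(U IFF Q) IFF (S IMPLIES U) = true IFF true = true
S IFF Q = false IFF false = true
NOT (S IFF Q) = NOT true = false
NOT NOT (S IFF Q) = NOT false = true
NOT NOT (S IFF Q) XOR Q = true XOR false = true
((U IFF Q) IFF (S IMPLIES U)) AND (NOT NOT (S IFF Q) XOR Q) = true AND true = true
(S XOR Q) XOR (((U IFF Q) IFF (S IMPLIES U)) AND (NOT NOT (S IFF Q) XOR Q)) = false XOR true = true
(U IFF (U OR Q)) OR ((S XOR Q) XOR (((U IFF Q) IFF (S IMPLIES U)) AND (NOT NOT (S IFF Q) XOR Q))) = true OR true = true
S XOR ((U IFF (U OR Q)) OR ((S XOR Q) XOR (((U IFF Q) IFF (S IMPLIES U)) AND (NOT NOT (S IFF Q) XOR Q)))) = false XOR true = true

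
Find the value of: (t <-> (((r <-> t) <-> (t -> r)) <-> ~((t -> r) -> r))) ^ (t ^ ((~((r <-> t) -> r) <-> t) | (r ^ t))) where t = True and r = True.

r <-> t = True <-> True = True
t -> r = True -> True = True
(r <-> t) <-> (t -> r) = True <-> True = True
t -> r = True -> True = True
(t -> r) -> r = True -> True = True
~((t -> r) -> r) = ~True = False
((r <-> t) <-> (t -> r)) <-> ~((t -> r) -> r) = True <-> False = False
t <-> (((r <-> t) <-> (t -> r)) <-> ~((t -> r) -> r)) = True <-> False = False
r <-> t = True <-> True = True
(r <-> t) -> r = True -> True = True
~((r <-> t) -> r) = ~True = False
~((r <-> t) -> r) <-> t = False <-> True = False
r ^ t = True ^ True = False
(~((r <-> t) -> r) <-> t) | (r ^ t) = False | False = False
t ^ ((~((r <-> t) -> r) <-> t) | (r ^ t)) = True ^ False = True
(t <-> (((r <-> t) <-> (t -> r)) <-> ~((t -> r) -> r))) ^ (t ^ ((~((r <-> t) -> r) <-> t) | (r ^ t))) = False ^ True = True

True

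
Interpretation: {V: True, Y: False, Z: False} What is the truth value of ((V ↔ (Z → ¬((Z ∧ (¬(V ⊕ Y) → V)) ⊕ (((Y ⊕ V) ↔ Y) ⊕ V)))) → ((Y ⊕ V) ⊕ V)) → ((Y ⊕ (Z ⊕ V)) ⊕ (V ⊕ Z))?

V ⊕ Y = True ⊕ False = True
¬(V ⊕ Y) = ¬True = False
¬(V ⊕ Y) → V = False → True = True
Z ∧ (¬(V ⊕ Y) → V) = False ∧ True = False
Y ⊕ V = False ⊕ True = True
(Y ⊕ V) ↔ Y = True ↔ False = False
((Y ⊕ V) ↔ Y) ⊕ V = False ⊕ True = True
(Z ∧ (¬(V ⊕ Y) → V)) ⊕ (((Y ⊕ V) ↔ Y) ⊕ V) = False ⊕ True = True
¬((Z ∧ (¬(V ⊕ Y) → V)) ⊕ (((Y ⊕ V) ↔ Y) ⊕ V)) = ¬True = False
Z → ¬((Z ∧ (¬(V ⊕ Y) → V)) ⊕ (((Y ⊕ V) ↔ Y) ⊕ V)) = False → False = True
V ↔ (Z → ¬((Z ∧ (¬(V ⊕ Y) → V)) ⊕ (((Y ⊕ V) ↔ Y) ⊕ V))) = True ↔ True = True
Y ⊕ V = False ⊕ True = True
(Y ⊕ V) ⊕ V = True ⊕ True = False
(V ↔ (Z → ¬((Z ∧ (¬(V ⊕ Y) → V)) ⊕ (((Y ⊕ V) ↔ Y) ⊕ V)))) → ((Y ⊕ V) ⊕ V) = True → False = False
Z ⊕ V = False ⊕ True = True
Y ⊕ (Z ⊕ V) = False ⊕ True = True
V ⊕ Z = True ⊕ False = True
(Y ⊕ (Z ⊕ V)) ⊕ (V ⊕ Z) = True ⊕ True = False
((V ↔ (Z → ¬((Z ∧ (¬(V ⊕ Y) → V)) ⊕ (((Y ⊕ V) ↔ Y) ⊕ V)))) → ((Y ⊕ V) ⊕ V)) → ((Y ⊕ (Z ⊕ V)) ⊕ (V ⊕ Z)) = False → False = True

True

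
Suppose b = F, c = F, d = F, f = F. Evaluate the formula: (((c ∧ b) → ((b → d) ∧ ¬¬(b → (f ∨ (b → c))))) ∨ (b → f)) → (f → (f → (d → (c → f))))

c ∧ b = F ∧ F = F
b → d = F → F = T
b → c = F → F = T
f ∨ (b → c) = F ∨ T = T
b → (f ∨ (b → c)) = F → T = T
¬(b → (f ∨ (b → c))) = ¬T = F
¬¬(b → (f ∨ (b → c))) = ¬F = T
(b → d) ∧ ¬¬(b → (f ∨ (b → c))) = T ∧ T = T
(c ∧ b) → ((b → d) ∧ ¬¬(b → (f ∨ (b → c)))) = F → T = T
b → f = F → F = T
((c ∧ b) → ((b → d) ∧ ¬¬(b → (f ∨ (b → c))))) ∨ (b → f) = T ∨ T = T
c → f = F → F = T
d → (c → f) = F → T = T
f → (d → (c → f)) = F → T = T
f → (f → (d → (c → f))) = F → T = T
(((c ∧ b) → ((b → d) ∧ ¬¬(b → (f ∨ (b → c))))) ∨ (b → f)) → (f → (f → (d → (c → f)))) = T → T = T

T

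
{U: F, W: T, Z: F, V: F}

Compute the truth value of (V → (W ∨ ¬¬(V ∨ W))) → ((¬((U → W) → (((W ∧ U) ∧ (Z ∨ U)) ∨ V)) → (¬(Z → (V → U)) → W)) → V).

V ∨ W = F ∨ T = T
¬(V ∨ W) = ¬T = F
¬¬(V ∨ W) = ¬F = T
W ∨ ¬¬(V ∨ W) = T ∨ T = T
V → (W ∨ ¬¬(V ∨ W)) = F → T = T
U → W = F → T = T
W ∧ U = T ∧ F = F
Z ∨ U = F ∨ F = F
(W ∧ U) ∧ (Z ∨ U) = F ∧ F = F
((W ∧ U) ∧ (Z ∨ U)) ∨ V = F ∨ F = F
(U → W) → (((W ∧ U) ∧ (Z ∨ U)) ∨ V) = T → F = F
¬((U → W) → (((W ∧ U) ∧ (Z ∨ U)) ∨ V)) = ¬F = T
V → U = F → F = T
Z → (V → U) = F → T = T
¬(Z → (V → U)) = ¬T = F
¬(Z → (V → U)) → W = F → T = T
¬((U → W) → (((W ∧ U) ∧ (Z ∨ U)) ∨ V)) → (¬(Z → (V → U)) → W) = T → T = T
(¬((U → W) → (((W ∧ U) ∧ (Z ∨ U)) ∨ V)) → (¬(Z → (V → U)) → W)) → V = T → F = F
(V → (W ∨ ¬¬(V ∨ W))) → ((¬((U → W) → (((W ∧ U) ∧ (Z ∨ U)) ∨ V)) → (¬(Z → (V → U)) → W)) → V) = T → F = F

F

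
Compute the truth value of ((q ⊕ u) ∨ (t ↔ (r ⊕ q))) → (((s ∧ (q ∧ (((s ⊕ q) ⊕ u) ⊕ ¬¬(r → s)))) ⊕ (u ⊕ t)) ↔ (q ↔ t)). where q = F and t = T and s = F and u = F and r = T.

F

q ⊕ u = F ⊕ F = F
r ⊕ q = T ⊕ F = T
t ↔ (r ⊕ q) = T ↔ T = T
(q ⊕ u) ∨ (t ↔ (r ⊕ q)) = F ∨ T = T
s ⊕ q = F ⊕ F = F
(s ⊕ q) ⊕ u = F ⊕ F = F
r → s = T → F = F
¬(r → s) = ¬F = T
¬¬(r → s) = ¬T = F
((s ⊕ q) ⊕ u) ⊕ ¬¬(r → s) = F ⊕ F = F
q ∧ (((s ⊕ q) ⊕ u) ⊕ ¬¬(r → s)) = F ∧ F = F
s ∧ (q ∧ (((s ⊕ q) ⊕ u) ⊕ ¬¬(r → s))) = F ∧ F = F
u ⊕ t = F ⊕ T = T
(s ∧ (q ∧ (((s ⊕ q) ⊕ u) ⊕ ¬¬(r → s)))) ⊕ (u ⊕ t) = F ⊕ T = T
q ↔ t = F ↔ T = F
((s ∧ (q ∧ (((s ⊕ q) ⊕ u) ⊕ ¬¬(r → s)))) ⊕ (u ⊕ t)) ↔ (q ↔ t) = T ↔ F = F
((q ⊕ u) ∨ (t ↔ (r ⊕ q))) → (((s ∧ (q ∧ (((s ⊕ q) ⊕ u) ⊕ ¬¬(r → s)))) ⊕ (u ⊕ t)) ↔ (q ↔ t)) = T → F = F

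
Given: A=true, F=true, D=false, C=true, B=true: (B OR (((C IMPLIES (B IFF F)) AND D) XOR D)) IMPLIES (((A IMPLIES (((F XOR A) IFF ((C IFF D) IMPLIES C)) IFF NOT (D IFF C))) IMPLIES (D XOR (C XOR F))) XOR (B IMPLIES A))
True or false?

B IFF F = true IFF true = true
C IMPLIES (B IFF F) = true IMPLIES true = true
(C IMPLIES (B IFF F)) AND D = true AND false = false
((C IMPLIES (B IFF F)) AND D) XOR D = false XOR false = false
B OR (((C IMPLIES (B IFF F)) AND D) XOR D) = true OR false = true
F XOR A = true XOR true = false
C IFF D = true IFF false = false
(C IFF D) IMPLIES C = false IMPLIES true = true
(F XOR A) IFF ((C IFF D) IMPLIES C) = false IFF true = false
D IFF C = false IFF true = false
NOT (D IFF C) = NOT false = true
((F XOR A) IFF ((C IFF D) IMPLIES C)) IFF NOT (D IFF C) = false IFF true = false
A IMPLIES (((F XOR A) IFF ((C IFF D) IMPLIES C)) IFF NOT (D IFF C)) = true IMPLIES false = false
C XOR F = true XOR true = false
D XOR (C XOR F) = false XOR false = false
(A IMPLIES (((F XOR A) IFF ((C IFF D) IMPLIES C)) IFF NOT (D IFF C))) IMPLIES (D XOR (C XOR F)) = false IMPLIES false = true
B IMPLIES A = true IMPLIES true = true
((A IMPLIES (((F XOR A) IFF ((C IFF D) IMPLIES C)) IFF NOT (D IFF C))) IMPLIES (D XOR (C XOR F))) XOR (B IMPLIES A) = true XOR true = false
(B OR (((C IMPLIES (B IFF F)) AND D) XOR D)) IMPLIES (((A IMPLIES (((F XOR A) IFF ((C IFF D) IMPLIES C)) IFF NOT (D IFF C))) IMPLIES (D XOR (C XOR F))) XOR (B IMPLIES A)) = true IMPLIES false = false

false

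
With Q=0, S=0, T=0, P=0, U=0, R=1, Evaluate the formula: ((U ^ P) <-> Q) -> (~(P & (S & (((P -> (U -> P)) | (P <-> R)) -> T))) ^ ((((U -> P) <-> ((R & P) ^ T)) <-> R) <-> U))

U ^ P = 0 ^ 0 = 0
(U ^ P) <-> Q = 0 <-> 0 = 1
U -> P = 0 -> 0 = 1
P -> (U -> P) = 0 -> 1 = 1
P <-> R = 0 <-> 1 = 0
(P -> (U -> P)) | (P <-> R) = 1 | 0 = 1
((P -> (U -> P)) | (P <-> R)) -> T = 1 -> 0 = 0
S & (((P -> (U -> P)) | (P <-> R)) -> T) = 0 & 0 = 0
P & (S & (((P -> (U -> P)) | (P <-> R)) -> T)) = 0 & 0 = 0
~(P & (S & (((P -> (U -> P)) | (P <-> R)) -> T))) = ~0 = 1
U -> P = 0 -> 0 = 1
R & P = 1 & 0 = 0
(R & P) ^ T = 0 ^ 0 = 0
(U -> P) <-> ((R & P) ^ T) = 1 <-> 0 = 0
((U -> P) <-> ((R & P) ^ T)) <-> R = 0 <-> 1 = 0
(((U -> P) <-> ((R & P) ^ T)) <-> R) <-> U = 0 <-> 0 = 1
~(P & (S & (((P -> (U -> P)) | (P <-> R)) -> T))) ^ ((((U -> P) <-> ((R & P) ^ T)) <-> R) <-> U) = 1 ^ 1 = 0
((U ^ P) <-> Q) -> (~(P & (S & (((P -> (U -> P)) | (P <-> R)) -> T))) ^ ((((U -> P) <-> ((R & P) ^ T)) <-> R) <-> U)) = 1 -> 0 = 0

0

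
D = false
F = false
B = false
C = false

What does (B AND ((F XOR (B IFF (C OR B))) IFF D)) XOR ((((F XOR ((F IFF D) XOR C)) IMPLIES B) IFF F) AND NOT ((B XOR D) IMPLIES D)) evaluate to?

C OR B = false OR false = false
B IFF (C OR B) = false IFF false = true
F XOR (B IFF (C OR B)) = false XOR true = true
(F XOR (B IFF (C OR B))) IFF D = true IFF false = false
B AND ((F XOR (B IFF (C OR B))) IFF D) = false AND false = false
F IFF D = false IFF false = true
(F IFF D) XOR C = true XOR false = true
F XOR ((F IFF D) XOR C) = false XOR true = true
(F XOR ((F IFF D) XOR C)) IMPLIES B = true IMPLIES false = false
((F XOR ((F IFF D) XOR C)) IMPLIES B) IFF F = false IFF false = true
B XOR D = false XOR false = false
(B XOR D) IMPLIES D = false IMPLIES false = true
NOT ((B XOR D) IMPLIES D) = NOT true = false
(((F XOR ((F IFF D) XOR C)) IMPLIES B) IFF F) AND NOT ((B XOR D) IMPLIES D) = true AND false = false
(B AND ((F XOR (B IFF (C OR B))) IFF D)) XOR ((((F XOR ((F IFF D) XOR C)) IMPLIES B) IFF F) AND NOT ((B XOR D) IMPLIES D)) = false XOR false = false

false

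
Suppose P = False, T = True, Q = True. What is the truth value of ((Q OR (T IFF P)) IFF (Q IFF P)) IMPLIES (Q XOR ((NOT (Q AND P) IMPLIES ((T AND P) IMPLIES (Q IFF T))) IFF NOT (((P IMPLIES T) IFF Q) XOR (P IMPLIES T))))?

True

T IFF P = True IFF False = False
Q OR (T IFF P) = True OR False = True
Q IFF P = True IFF False = False
(Q OR (T IFF P)) IFF (Q IFF P) = True IFF False = False
Q AND P = True AND False = False
NOT (Q AND P) = NOT False = True
T AND P = True AND False = False
Q IFF T = True IFF True = True
(T AND P) IMPLIES (Q IFF T) = False IMPLIES True = True
NOT (Q AND P) IMPLIES ((T AND P) IMPLIES (Q IFF T)) = True IMPLIES True = True
P IMPLIES T = False IMPLIES True = True
(P IMPLIES T) IFF Q = True IFF True = True
P IMPLIES T = False IMPLIES True = True
((P IMPLIES T) IFF Q) XOR (P IMPLIES T) = True XOR True = False
NOT (((P IMPLIES T) IFF Q) XOR (P IMPLIES T)) = NOT False = True
(NOT (Q AND P) IMPLIES ((T AND P) IMPLIES (Q IFF T))) IFF NOT (((P IMPLIES T) IFF Q) XOR (P IMPLIES T)) = True IFF True = True
Q XOR ((NOT (Q AND P) IMPLIES ((T AND P) IMPLIES (Q IFF T))) IFF NOT (((P IMPLIES T) IFF Q) XOR (P IMPLIES T))) = True XOR True = False
((Q OR (T IFF P)) IFF (Q IFF P)) IMPLIES (Q XOR ((NOT (Q AND P) IMPLIES ((T AND P) IMPLIES (Q IFF T))) IFF NOT (((P IMPLIES T) IFF Q) XOR (P IMPLIES T)))) = False IMPLIES False = True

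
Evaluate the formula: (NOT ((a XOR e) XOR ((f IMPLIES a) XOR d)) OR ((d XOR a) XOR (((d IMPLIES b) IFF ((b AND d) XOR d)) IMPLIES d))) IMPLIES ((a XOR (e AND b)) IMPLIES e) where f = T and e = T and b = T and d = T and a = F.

T

a XOR e = F XOR T = T
f IMPLIES a = T IMPLIES F = F
(f IMPLIES a) XOR d = F XOR T = T
(a XOR e) XOR ((f IMPLIES a) XOR d) = T XOR T = F
NOT ((a XOR e) XOR ((f IMPLIES a) XOR d)) = NOT F = T
d XOR a = T XOR F = T
d IMPLIES b = T IMPLIES T = T
b AND d = T AND T = T
(b AND d) XOR d = T XOR T = F
(d IMPLIES b) IFF ((b AND d) XOR d) = T IFF F = F
((d IMPLIES b) IFF ((b AND d) XOR d)) IMPLIES d = F IMPLIES T = T
(d XOR a) XOR (((d IMPLIES b) IFF ((b AND d) XOR d)) IMPLIES d) = T XOR T = F
NOT ((a XOR e) XOR ((f IMPLIES a) XOR d)) OR ((d XOR a) XOR (((d IMPLIES b) IFF ((b AND d) XOR d)) IMPLIES d)) = T OR F = T
e AND b = T AND T = T
a XOR (e AND b) = F XOR T = T
(a XOR (e AND b)) IMPLIES e = T IMPLIES T = T
(NOT ((a XOR e) XOR ((f IMPLIES a) XOR d)) OR ((d XOR a) XOR (((d IMPLIES b) IFF ((b AND d) XOR d)) IMPLIES d))) IMPLIES ((a XOR (e AND b)) IMPLIES e) = T IMPLIES T = T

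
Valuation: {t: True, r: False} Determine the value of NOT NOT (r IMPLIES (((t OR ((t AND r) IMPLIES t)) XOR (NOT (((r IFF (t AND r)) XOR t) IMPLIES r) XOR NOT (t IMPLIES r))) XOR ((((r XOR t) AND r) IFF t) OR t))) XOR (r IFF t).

t AND r = True AND False = False
(t AND r) IMPLIES t = False IMPLIES True = True
t OR ((t AND r) IMPLIES t) = True OR True = True
t AND r = True AND False = False
r IFF (t AND r) = False IFF False = True
(r IFF (t AND r)) XOR t = True XOR True = False
((r IFF (t AND r)) XOR t) IMPLIES r = False IMPLIES False = True
NOT (((r IFF (t AND r)) XOR t) IMPLIES r) = NOT True = False
t IMPLIES r = True IMPLIES False = False
NOT (t IMPLIES r) = NOT False = True
NOT (((r IFF (t AND r)) XOR t) IMPLIES r) XOR NOT (t IMPLIES r) = False XOR True = True
(t OR ((t AND r) IMPLIES t)) XOR (NOT (((r IFF (t AND r)) XOR t) IMPLIES r) XOR NOT (t IMPLIES r)) = True XOR True = False
r XOR t = False XOR True = True
(r XOR t) AND r = True AND False = False
((r XOR t) AND r) IFF t = False IFF True = False
(((r XOR t) AND r) IFF t) OR t = False OR True = True
((t OR ((t AND r) IMPLIES t)) XOR (NOT (((r IFF (t AND r)) XOR t) IMPLIES r) XOR NOT (t IMPLIES r))) XOR ((((r XOR t) AND r) IFF t) OR t) = False XOR True = True
r IMPLIES (((t OR ((t AND r) IMPLIES t)) XOR (NOT (((r IFF (t AND r)) XOR t) IMPLIES r) XOR NOT (t IMPLIES r))) XOR ((((r XOR t) AND r) IFF t) OR t)) = False IMPLIES True = True
NOT (r IMPLIES (((t OR ((t AND r) IMPLIES t)) XOR (NOT (((r IFF (t AND r)) XOR t) IMPLIES r) XOR NOT (t IMPLIES r))) XOR ((((r XOR t) AND r) IFF t) OR t))) = NOT True = False
NOT NOT (r IMPLIES (((t OR ((t AND r) IMPLIES t)) XOR (NOT (((r IFF (t AND r)) XOR t) IMPLIES r) XOR NOT (t IMPLIES r))) XOR ((((r XOR t) AND r) IFF t) OR t))) = NOT False = True
r IFF t = False IFF True = False
NOT NOT (r IMPLIES (((t OR ((t AND r) IMPLIES t)) XOR (NOT (((r IFF (t AND r)) XOR t) IMPLIES r) XOR NOT (t IMPLIES r))) XOR ((((r XOR t) AND r) IFF t) OR t))) XOR (r IFF t) = True XOR False = True

True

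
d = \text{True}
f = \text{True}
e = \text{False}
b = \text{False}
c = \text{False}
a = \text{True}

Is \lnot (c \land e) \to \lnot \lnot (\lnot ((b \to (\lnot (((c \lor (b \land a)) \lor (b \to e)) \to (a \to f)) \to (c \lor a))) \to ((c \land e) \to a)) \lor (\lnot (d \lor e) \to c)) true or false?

\text{True}

Substituting d=\text{True}, f=\text{True}, e=\text{False}, b=\text{False}, c=\text{False}, a=\text{True}:
c \land e = \text{False} \land \text{False} = \text{False}
\lnot (c \land e) = \lnot \text{False} = \text{True}
b \land a = \text{False} \land \text{True} = \text{False}
c \lor (b \land a) = \text{False} \lor \text{False} = \text{False}
b \to e = \text{False} \to \text{False} = \text{True}
(c \lor (b \land a)) \lor (b \to e) = \text{False} \lor \text{True} = \text{True}
a \to f = \text{True} \to \text{True} = \text{True}
((c \lor (b \land a)) \lor (b \to e)) \to (a \to f) = \text{True} \to \text{True} = \text{True}
\lnot (((c \lor (b \land a)) \lor (b \to e)) \to (a \to f)) = \lnot \text{True} = \text{False}
c \lor a = \text{False} \lor \text{True} = \text{True}
\lnot (((c \lor (b \land a)) \lor (b \to e)) \to (a \to f)) \to (c \lor a) = \text{False} \to \text{True} = \text{True}
b \to (\lnot (((c \lor (b \land a)) \lor (b \to e)) \to (a \to f)) \to (c \lor a)) = \text{False} \to \text{True} = \text{True}
c \land e = \text{False} \land \text{False} = \text{False}
(c \land e) \to a = \text{False} \to \text{True} = \text{True}
(b \to (\lnot (((c \lor (b \land a)) \lor (b \to e)) \to (a \to f)) \to (c \lor a))) \to ((c \land e) \to a) = \text{True} \to \text{True} = \text{True}
\lnot ((b \to (\lnot (((c \lor (b \land a)) \lor (b \to e)) \to (a \to f)) \to (c \lor a))) \to ((c \land e) \to a)) = \lnot \text{True} = \text{False}
d \lor e = \text{True} \lor \text{False} = \text{True}
\lnot (d \lor e) = \lnot \text{True} = \text{False}
\lnot (d \lor e) \to c = \text{False} \to \text{False} = \text{True}
\lnot ((b \to (\lnot (((c \lor (b \land a)) \lor (b \to e)) \to (a \to f)) \to (c \lor a))) \to ((c \land e) \to a)) \lor (\lnot (d \lor e) \to c) = \text{False} \lor \text{True} = \text{True}
\lnot (\lnot ((b \to (\lnot (((c \lor (b \land a)) \lor (b \to e)) \to (a \to f)) \to (c \lor a))) \to ((c \land e) \to a)) \lor (\lnot (d \lor e) \to c)) = \lnot \text{True} = \text{False}
\lnot \lnot (\lnot ((b \to (\lnot (((c \lor (b \land a)) \lor (b \to e)) \to (a \to f)) \to (c \lor a))) \to ((c \land e) \to a)) \lor (\lnot (d \lor e) \to c)) = \lnot \text{False} = \text{True}
\lnot (c \land e) \to \lnot \lnot (\lnot ((b \to (\lnot (((c \lor (b \land a)) \lor (b \to e)) \to (a \to f)) \to (c \lor a))) \to ((c \land e) \to a)) \lor (\lnot (d \lor e) \to c)) = \text{True} \to \text{True} = \text{True}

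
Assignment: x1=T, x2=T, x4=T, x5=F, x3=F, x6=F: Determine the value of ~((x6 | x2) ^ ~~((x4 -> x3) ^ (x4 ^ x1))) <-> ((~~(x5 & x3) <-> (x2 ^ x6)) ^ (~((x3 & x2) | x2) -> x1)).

Substituting x1=T, x2=T, x4=T, x5=F, x3=F, x6=F:
x6 | x2 = F | T = T
x4 -> x3 = T -> F = F
x4 ^ x1 = T ^ T = F
(x4 -> x3) ^ (x4 ^ x1) = F ^ F = F
~((x4 -> x3) ^ (x4 ^ x1)) = ~F = T
~~((x4 -> x3) ^ (x4 ^ x1)) = ~T = F
(x6 | x2) ^ ~~((x4 -> x3) ^ (x4 ^ x1)) = T ^ F = T
~((x6 | x2) ^ ~~((x4 -> x3) ^ (x4 ^ x1))) = ~T = F
x5 & x3 = F & F = F
~(x5 & x3) = ~F = T
~~(x5 & x3) = ~T = F
x2 ^ x6 = T ^ F = T
~~(x5 & x3) <-> (x2 ^ x6) = F <-> T = F
x3 & x2 = F & T = F
(x3 & x2) | x2 = F | T = T
~((x3 & x2) | x2) = ~T = F
~((x3 & x2) | x2) -> x1 = F -> T = T
(~~(x5 & x3) <-> (x2 ^ x6)) ^ (~((x3 & x2) | x2) -> x1) = F ^ T = T
~((x6 | x2) ^ ~~((x4 -> x3) ^ (x4 ^ x1))) <-> ((~~(x5 & x3) <-> (x2 ^ x6)) ^ (~((x3 & x2) | x2) -> x1)) = F <-> T = F

F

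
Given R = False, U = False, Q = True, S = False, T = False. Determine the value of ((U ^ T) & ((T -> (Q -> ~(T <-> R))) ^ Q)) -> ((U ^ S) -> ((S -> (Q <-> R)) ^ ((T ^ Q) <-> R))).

True

U ^ T = False ^ False = False
T <-> R = False <-> False = True
~(T <-> R) = ~True = False
Q -> ~(T <-> R) = True -> False = False
T -> (Q -> ~(T <-> R)) = False -> False = True
(T -> (Q -> ~(T <-> R))) ^ Q = True ^ True = False
(U ^ T) & ((T -> (Q -> ~(T <-> R))) ^ Q) = False & False = False
U ^ S = False ^ False = False
Q <-> R = True <-> False = False
S -> (Q <-> R) = False -> False = True
T ^ Q = False ^ True = True
(T ^ Q) <-> R = True <-> False = False
(S -> (Q <-> R)) ^ ((T ^ Q) <-> R) = True ^ False = True
(U ^ S) -> ((S -> (Q <-> R)) ^ ((T ^ Q) <-> R)) = False -> True = True
((U ^ T) & ((T -> (Q -> ~(T <-> R))) ^ Q)) -> ((U ^ S) -> ((S -> (Q <-> R)) ^ ((T ^ Q) <-> R))) = False -> True = True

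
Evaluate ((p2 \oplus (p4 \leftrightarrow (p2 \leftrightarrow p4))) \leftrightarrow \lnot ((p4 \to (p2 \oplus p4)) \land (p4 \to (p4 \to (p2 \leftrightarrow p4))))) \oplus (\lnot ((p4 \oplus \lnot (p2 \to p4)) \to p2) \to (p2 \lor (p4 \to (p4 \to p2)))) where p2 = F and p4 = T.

F

p2 \leftrightarrow p4 = F \leftrightarrow T = F
p4 \leftrightarrow (p2 \leftrightarrow p4) = T \leftrightarrow F = F
p2 \oplus (p4 \leftrightarrow (p2 \leftrightarrow p4)) = F \oplus F = F
p2 \oplus p4 = F \oplus T = T
p4 \to (p2 \oplus p4) = T \to T = T
p2 \leftrightarrow p4 = F \leftrightarrow T = F
p4 \to (p2 \leftrightarrow p4) = T \to F = F
p4 \to (p4 \to (p2 \leftrightarrow p4)) = T \to F = F
(p4 \to (p2 \oplus p4)) \land (p4 \to (p4 \to (p2 \leftrightarrow p4))) = T \land F = F
\lnot ((p4 \to (p2 \oplus p4)) \land (p4 \to (p4 \to (p2 \leftrightarrow p4)))) = \lnot F = T
(p2 \oplus (p4 \leftrightarrow (p2 \leftrightarrow p4))) \leftrightarrow \lnot ((p4 \to (p2 \oplus p4)) \land (p4 \to (p4 \to (p2 \leftrightarrow p4)))) = F \leftrightarrow T = F
p2 \to p4 = F \to T = T
\lnot (p2 \to p4) = \lnot T = F
p4 \oplus \lnot (p2 \to p4) = T \oplus F = T
(p4 \oplus \lnot (p2 \to p4)) \to p2 = T \to F = F
\lnot ((p4 \oplus \lnot (p2 \to p4)) \to p2) = \lnot F = T
p4 \to p2 = T \to F = F
p4 \to (p4 \to p2) = T \to F = F
p2 \lor (p4 \to (p4 \to p2)) = F \lor F = F
\lnot ((p4 \oplus \lnot (p2 \to p4)) \to p2) \to (p2 \lor (p4 \to (p4 \to p2))) = T \to F = F
((p2 \oplus (p4 \leftrightarrow (p2 \leftrightarrow p4))) \leftrightarrow \lnot ((p4 \to (p2 \oplus p4)) \land (p4 \to (p4 \to (p2 \leftrightarrow p4))))) \oplus (\lnot ((p4 \oplus \lnot (p2 \to p4)) \to p2) \to (p2 \lor (p4 \to (p4 \to p2)))) = F \oplus F = F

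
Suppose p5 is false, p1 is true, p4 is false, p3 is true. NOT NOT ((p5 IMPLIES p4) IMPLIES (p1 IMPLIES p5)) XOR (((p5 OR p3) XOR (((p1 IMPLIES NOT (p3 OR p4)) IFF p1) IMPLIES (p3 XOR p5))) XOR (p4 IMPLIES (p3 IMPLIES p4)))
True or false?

true

p5 IMPLIES p4 = false IMPLIES false = true
p1 IMPLIES p5 = true IMPLIES false = false
(p5 IMPLIES p4) IMPLIES (p1 IMPLIES p5) = true IMPLIES false = false
NOT ((p5 IMPLIES p4) IMPLIES (p1 IMPLIES p5)) = NOT false = true
NOT NOT ((p5 IMPLIES p4) IMPLIES (p1 IMPLIES p5)) = NOT true = false
p5 OR p3 = false OR true = true
p3 OR p4 = true OR false = true
NOT (p3 OR p4) = NOT true = false
p1 IMPLIES NOT (p3 OR p4) = true IMPLIES false = false
(p1 IMPLIES NOT (p3 OR p4)) IFF p1 = false IFF true = false
p3 XOR p5 = true XOR false = true
((p1 IMPLIES NOT (p3 OR p4)) IFF p1) IMPLIES (p3 XOR p5) = false IMPLIES true = true
(p5 OR p3) XOR (((p1 IMPLIES NOT (p3 OR p4)) IFF p1) IMPLIES (p3 XOR p5)) = true XOR true = false
p3 IMPLIES p4 = true IMPLIES false = false
p4 IMPLIES (p3 IMPLIES p4) = false IMPLIES false = true
((p5 OR p3) XOR (((p1 IMPLIES NOT (p3 OR p4)) IFF p1) IMPLIES (p3 XOR p5))) XOR (p4 IMPLIES (p3 IMPLIES p4)) = false XOR true = true
NOT NOT ((p5 IMPLIES p4) IMPLIES (p1 IMPLIES p5)) XOR (((p5 OR p3) XOR (((p1 IMPLIES NOT (p3 OR p4)) IFF p1) IMPLIES (p3 XOR p5))) XOR (p4 IMPLIES (p3 IMPLIES p4))) = false XOR true = true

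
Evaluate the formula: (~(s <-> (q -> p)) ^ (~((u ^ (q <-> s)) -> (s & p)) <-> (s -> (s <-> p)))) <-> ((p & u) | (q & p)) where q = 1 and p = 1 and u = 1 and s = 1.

q -> p = 1 -> 1 = 1
s <-> (q -> p) = 1 <-> 1 = 1
~(s <-> (q -> p)) = ~1 = 0
q <-> s = 1 <-> 1 = 1
u ^ (q <-> s) = 1 ^ 1 = 0
s & p = 1 & 1 = 1
(u ^ (q <-> s)) -> (s & p) = 0 -> 1 = 1
~((u ^ (q <-> s)) -> (s & p)) = ~1 = 0
s <-> p = 1 <-> 1 = 1
s -> (s <-> p) = 1 -> 1 = 1
~((u ^ (q <-> s)) -> (s & p)) <-> (s -> (s <-> p)) = 0 <-> 1 = 0
~(s <-> (q -> p)) ^ (~((u ^ (q <-> s)) -> (s & p)) <-> (s -> (s <-> p))) = 0 ^ 0 = 0
p & u = 1 & 1 = 1
q & p = 1 & 1 = 1
(p & u) | (q & p) = 1 | 1 = 1
(~(s <-> (q -> p)) ^ (~((u ^ (q <-> s)) -> (s & p)) <-> (s -> (s <-> p)))) <-> ((p & u) | (q & p)) = 0 <-> 1 = 0

0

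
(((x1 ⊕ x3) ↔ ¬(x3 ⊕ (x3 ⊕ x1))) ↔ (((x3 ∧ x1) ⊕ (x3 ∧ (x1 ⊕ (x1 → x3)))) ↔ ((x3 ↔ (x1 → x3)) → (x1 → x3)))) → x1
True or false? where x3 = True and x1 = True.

x1 ⊕ x3 = True ⊕ True = False
x3 ⊕ x1 = True ⊕ True = False
x3 ⊕ (x3 ⊕ x1) = True ⊕ False = True
¬(x3 ⊕ (x3 ⊕ x1)) = ¬True = False
(x1 ⊕ x3) ↔ ¬(x3 ⊕ (x3 ⊕ x1)) = False ↔ False = True
x3 ∧ x1 = True ∧ True = True
x1 → x3 = True → True = True
x1 ⊕ (x1 → x3) = True ⊕ True = False
x3 ∧ (x1 ⊕ (x1 → x3)) = True ∧ False = False
(x3 ∧ x1) ⊕ (x3 ∧ (x1 ⊕ (x1 → x3))) = True ⊕ False = True
x1 → x3 = True → True = True
x3 ↔ (x1 → x3) = True ↔ True = True
x1 → x3 = True → True = True
(x3 ↔ (x1 → x3)) → (x1 → x3) = True → True = True
((x3 ∧ x1) ⊕ (x3 ∧ (x1 ⊕ (x1 → x3)))) ↔ ((x3 ↔ (x1 → x3)) → (x1 → x3)) = True ↔ True = True
((x1 ⊕ x3) ↔ ¬(x3 ⊕ (x3 ⊕ x1))) ↔ (((x3 ∧ x1) ⊕ (x3 ∧ (x1 ⊕ (x1 → x3)))) ↔ ((x3 ↔ (x1 → x3)) → (x1 → x3))) = True ↔ True = True
(((x1 ⊕ x3) ↔ ¬(x3 ⊕ (x3 ⊕ x1))) ↔ (((x3 ∧ x1) ⊕ (x3 ∧ (x1 ⊕ (x1 → x3)))) ↔ ((x3 ↔ (x1 → x3)) → (x1 → x3)))) → x1 = True → True = True

True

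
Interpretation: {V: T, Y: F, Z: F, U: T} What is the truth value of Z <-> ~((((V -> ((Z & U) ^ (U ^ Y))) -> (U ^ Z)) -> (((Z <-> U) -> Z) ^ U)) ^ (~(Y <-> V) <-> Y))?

F

Z & U = F & T = F
U ^ Y = T ^ F = T
(Z & U) ^ (U ^ Y) = F ^ T = T
V -> ((Z & U) ^ (U ^ Y)) = T -> T = T
U ^ Z = T ^ F = T
(V -> ((Z & U) ^ (U ^ Y))) -> (U ^ Z) = T -> T = T
Z <-> U = F <-> T = F
(Z <-> U) -> Z = F -> F = T
((Z <-> U) -> Z) ^ U = T ^ T = F
((V -> ((Z & U) ^ (U ^ Y))) -> (U ^ Z)) -> (((Z <-> U) -> Z) ^ U) = T -> F = F
Y <-> V = F <-> T = F
~(Y <-> V) = ~F = T
~(Y <-> V) <-> Y = T <-> F = F
(((V -> ((Z & U) ^ (U ^ Y))) -> (U ^ Z)) -> (((Z <-> U) -> Z) ^ U)) ^ (~(Y <-> V) <-> Y) = F ^ F = F
~((((V -> ((Z & U) ^ (U ^ Y))) -> (U ^ Z)) -> (((Z <-> U) -> Z) ^ U)) ^ (~(Y <-> V) <-> Y)) = ~F = T
Z <-> ~((((V -> ((Z & U) ^ (U ^ Y))) -> (U ^ Z)) -> (((Z <-> U) -> Z) ^ U)) ^ (~(Y <-> V) <-> Y)) = F <-> T = F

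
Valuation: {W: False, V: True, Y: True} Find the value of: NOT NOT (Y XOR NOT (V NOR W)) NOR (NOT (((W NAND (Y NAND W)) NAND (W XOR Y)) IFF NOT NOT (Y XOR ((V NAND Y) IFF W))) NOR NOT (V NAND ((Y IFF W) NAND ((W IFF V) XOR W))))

True

Substituting W=False, V=True, Y=True:
V NOR W = True NOR False = False
NOT (V NOR W) = NOT False = True
Y XOR NOT (V NOR W) = True XOR True = False
NOT (Y XOR NOT (V NOR W)) = NOT False = True
NOT NOT (Y XOR NOT (V NOR W)) = NOT True = False
Y NAND W = True NAND False = True
W NAND (Y NAND W) = False NAND True = True
W XOR Y = False XOR True = True
(W NAND (Y NAND W)) NAND (W XOR Y) = True NAND True = False
V NAND Y = True NAND True = False
(V NAND Y) IFF W = False IFF False = True
Y XOR ((V NAND Y) IFF W) = True XOR True = False
NOT (Y XOR ((V NAND Y) IFF W)) = NOT False = True
NOT NOT (Y XOR ((V NAND Y) IFF W)) = NOT True = False
((W NAND (Y NAND W)) NAND (W XOR Y)) IFF NOT NOT (Y XOR ((V NAND Y) IFF W)) = False IFF False = True
NOT (((W NAND (Y NAND W)) NAND (W XOR Y)) IFF NOT NOT (Y XOR ((V NAND Y) IFF W))) = NOT True = False
Y IFF W = True IFF False = False
W IFF V = False IFF True = False
(W IFF V) XOR W = False XOR False = False
(Y IFF W) NAND ((W IFF V) XOR W) = False NAND False = True
V NAND ((Y IFF W) NAND ((W IFF V) XOR W)) = True NAND True = False
NOT (V NAND ((Y IFF W) NAND ((W IFF V) XOR W))) = NOT False = True
NOT (((W NAND (Y NAND W)) NAND (W XOR Y)) IFF NOT NOT (Y XOR ((V NAND Y) IFF W))) NOR NOT (V NAND ((Y IFF W) NAND ((W IFF V) XOR W))) = False NOR True = False
NOT NOT (Y XOR NOT (V NOR W)) NOR (NOT (((W NAND (Y NAND W)) NAND (W XOR Y)) IFF NOT NOT (Y XOR ((V NAND Y) IFF W))) NOR NOT (V NAND ((Y IFF W) NAND ((W IFF V) XOR W)))) = False NOR False = True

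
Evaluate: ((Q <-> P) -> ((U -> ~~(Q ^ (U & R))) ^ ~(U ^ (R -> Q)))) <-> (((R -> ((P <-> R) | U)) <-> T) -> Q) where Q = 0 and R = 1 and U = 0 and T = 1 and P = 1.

Q <-> P = 0 <-> 1 = 0
U & R = 0 & 1 = 0
Q ^ (U & R) = 0 ^ 0 = 0
~(Q ^ (U & R)) = ~0 = 1
~~(Q ^ (U & R)) = ~1 = 0
U -> ~~(Q ^ (U & R)) = 0 -> 0 = 1
R -> Q = 1 -> 0 = 0
U ^ (R -> Q) = 0 ^ 0 = 0
~(U ^ (R -> Q)) = ~0 = 1
(U -> ~~(Q ^ (U & R))) ^ ~(U ^ (R -> Q)) = 1 ^ 1 = 0
(Q <-> P) -> ((U -> ~~(Q ^ (U & R))) ^ ~(U ^ (R -> Q))) = 0 -> 0 = 1
P <-> R = 1 <-> 1 = 1
(P <-> R) | U = 1 | 0 = 1
R -> ((P <-> R) | U) = 1 -> 1 = 1
(R -> ((P <-> R) | U)) <-> T = 1 <-> 1 = 1
((R -> ((P <-> R) | U)) <-> T) -> Q = 1 -> 0 = 0
((Q <-> P) -> ((U -> ~~(Q ^ (U & R))) ^ ~(U ^ (R -> Q)))) <-> (((R -> ((P <-> R) | U)) <-> T) -> Q) = 1 <-> 0 = 0

0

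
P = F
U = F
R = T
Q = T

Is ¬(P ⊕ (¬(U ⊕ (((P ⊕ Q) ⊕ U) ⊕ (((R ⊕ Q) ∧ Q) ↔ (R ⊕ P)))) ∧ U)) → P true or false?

F

Substituting P=F, U=F, R=T, Q=T:
P ⊕ Q = F ⊕ T = T
(P ⊕ Q) ⊕ U = T ⊕ F = T
R ⊕ Q = T ⊕ T = F
(R ⊕ Q) ∧ Q = F ∧ T = F
R ⊕ P = T ⊕ F = T
((R ⊕ Q) ∧ Q) ↔ (R ⊕ P) = F ↔ T = F
((P ⊕ Q) ⊕ U) ⊕ (((R ⊕ Q) ∧ Q) ↔ (R ⊕ P)) = T ⊕ F = T
U ⊕ (((P ⊕ Q) ⊕ U) ⊕ (((R ⊕ Q) ∧ Q) ↔ (R ⊕ P))) = F ⊕ T = T
¬(U ⊕ (((P ⊕ Q) ⊕ U) ⊕ (((R ⊕ Q) ∧ Q) ↔ (R ⊕ P)))) = ¬T = F
¬(U ⊕ (((P ⊕ Q) ⊕ U) ⊕ (((R ⊕ Q) ∧ Q) ↔ (R ⊕ P)))) ∧ U = F ∧ F = F
P ⊕ (¬(U ⊕ (((P ⊕ Q) ⊕ U) ⊕ (((R ⊕ Q) ∧ Q) ↔ (R ⊕ P)))) ∧ U) = F ⊕ F = F
¬(P ⊕ (¬(U ⊕ (((P ⊕ Q) ⊕ U) ⊕ (((R ⊕ Q) ∧ Q) ↔ (R ⊕ P)))) ∧ U)) = ¬F = T
¬(P ⊕ (¬(U ⊕ (((P ⊕ Q) ⊕ U) ⊕ (((R ⊕ Q) ∧ Q) ↔ (R ⊕ P)))) ∧ U)) → P = T → F = F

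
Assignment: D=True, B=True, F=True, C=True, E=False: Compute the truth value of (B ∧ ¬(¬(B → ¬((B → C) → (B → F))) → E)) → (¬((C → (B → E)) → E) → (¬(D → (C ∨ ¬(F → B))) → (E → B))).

B → C = True → True = True
B → F = True → True = True
(B → C) → (B → F) = True → True = True
¬((B → C) → (B → F)) = ¬True = False
B → ¬((B → C) → (B → F)) = True → False = False
¬(B → ¬((B → C) → (B → F))) = ¬False = True
¬(B → ¬((B → C) → (B → F))) → E = True → False = False
¬(¬(B → ¬((B → C) → (B → F))) → E) = ¬False = True
B ∧ ¬(¬(B → ¬((B → C) → (B → F))) → E) = True ∧ True = True
B → E = True → False = False
C → (B → E) = True → False = False
(C → (B → E)) → E = False → False = True
¬((C → (B → E)) → E) = ¬True = False
F → B = True → True = True
¬(F → B) = ¬True = False
C ∨ ¬(F → B) = True ∨ False = True
D → (C ∨ ¬(F → B)) = True → True = True
¬(D → (C ∨ ¬(F → B))) = ¬True = False
E → B = False → True = True
¬(D → (C ∨ ¬(F → B))) → (E → B) = False → True = True
¬((C → (B → E)) → E) → (¬(D → (C ∨ ¬(F → B))) → (E → B)) = False → True = True
(B ∧ ¬(¬(B → ¬((B → C) → (B → F))) → E)) → (¬((C → (B → E)) → E) → (¬(D → (C ∨ ¬(F → B))) → (E → B))) = True → True = True

True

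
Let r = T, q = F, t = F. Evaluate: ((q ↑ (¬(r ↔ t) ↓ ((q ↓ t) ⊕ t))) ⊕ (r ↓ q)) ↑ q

T

r ↔ t = T ↔ F = F
¬(r ↔ t) = ¬F = T
q ↓ t = F ↓ F = T
(q ↓ t) ⊕ t = T ⊕ F = T
¬(r ↔ t) ↓ ((q ↓ t) ⊕ t) = T ↓ T = F
q ↑ (¬(r ↔ t) ↓ ((q ↓ t) ⊕ t)) = F ↑ F = T
r ↓ q = T ↓ F = F
(q ↑ (¬(r ↔ t) ↓ ((q ↓ t) ⊕ t))) ⊕ (r ↓ q) = T ⊕ F = T
((q ↑ (¬(r ↔ t) ↓ ((q ↓ t) ⊕ t))) ⊕ (r ↓ q)) ↑ q = T ↑ F = T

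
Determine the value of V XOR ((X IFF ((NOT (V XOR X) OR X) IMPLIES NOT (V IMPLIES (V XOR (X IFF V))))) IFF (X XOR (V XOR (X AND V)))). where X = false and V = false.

false

Substituting X=false, V=false:
V XOR X = false XOR false = false
NOT (V XOR X) = NOT false = true
NOT (V XOR X) OR X = true OR false = true
X IFF V = false IFF false = true
V XOR (X IFF V) = false XOR true = true
V IMPLIES (V XOR (X IFF V)) = false IMPLIES true = true
NOT (V IMPLIES (V XOR (X IFF V))) = NOT true = false
(NOT (V XOR X) OR X) IMPLIES NOT (V IMPLIES (V XOR (X IFF V))) = true IMPLIES false = false
X IFF ((NOT (V XOR X) OR X) IMPLIES NOT (V IMPLIES (V XOR (X IFF V)))) = false IFF false = true
X AND V = false AND false = false
V XOR (X AND V) = false XOR false = false
X XOR (V XOR (X AND V)) = false XOR false = false
(X IFF ((NOT (V XOR X) OR X) IMPLIES NOT (V IMPLIES (V XOR (X IFF V))))) IFF (X XOR (V XOR (X AND V))) = true IFF false = false
V XOR ((X IFF ((NOT (V XOR X) OR X) IMPLIES NOT (V IMPLIES (V XOR (X IFF V))))) IFF (X XOR (V XOR (X AND V)))) = false XOR false = false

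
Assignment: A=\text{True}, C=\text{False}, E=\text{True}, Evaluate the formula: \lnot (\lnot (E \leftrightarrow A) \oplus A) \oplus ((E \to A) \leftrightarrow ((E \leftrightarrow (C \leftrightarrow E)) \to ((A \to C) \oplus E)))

\text{True}

E \leftrightarrow A = \text{True} \leftrightarrow \text{True} = \text{True}
\lnot (E \leftrightarrow A) = \lnot \text{True} = \text{False}
\lnot (E \leftrightarrow A) \oplus A = \text{False} \oplus \text{True} = \text{True}
\lnot (\lnot (E \leftrightarrow A) \oplus A) = \lnot \text{True} = \text{False}
E \to A = \text{True} \to \text{True} = \text{True}
C \leftrightarrow E = \text{False} \leftrightarrow \text{True} = \text{False}
E \leftrightarrow (C \leftrightarrow E) = \text{True} \leftrightarrow \text{False} = \text{False}
A \to C = \text{True} \to \text{False} = \text{False}
(A \to C) \oplus E = \text{False} \oplus \text{True} = \text{True}
(E \leftrightarrow (C \leftrightarrow E)) \to ((A \to C) \oplus E) = \text{False} \to \text{True} = \text{True}
(E \to A) \leftrightarrow ((E \leftrightarrow (C \leftrightarrow E)) \to ((A \to C) \oplus E)) = \text{True} \leftrightarrow \text{True} = \text{True}
\lnot (\lnot (E \leftrightarrow A) \oplus A) \oplus ((E \to A) \leftrightarrow ((E \leftrightarrow (C \leftrightarrow E)) \to ((A \to C) \oplus E))) = \text{False} \oplus \text{True} = \text{True}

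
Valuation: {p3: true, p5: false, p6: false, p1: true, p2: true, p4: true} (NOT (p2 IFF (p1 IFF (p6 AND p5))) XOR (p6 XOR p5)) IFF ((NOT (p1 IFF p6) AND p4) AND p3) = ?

true

Substituting p3=true, p5=false, p6=false, p1=true, p2=true, p4=true:
p6 AND p5 = false AND false = false
p1 IFF (p6 AND p5) = true IFF false = false
p2 IFF (p1 IFF (p6 AND p5)) = true IFF false = false
NOT (p2 IFF (p1 IFF (p6 AND p5))) = NOT false = true
p6 XOR p5 = false XOR false = false
NOT (p2 IFF (p1 IFF (p6 AND p5))) XOR (p6 XOR p5) = true XOR false = true
p1 IFF p6 = true IFF false = false
NOT (p1 IFF p6) = NOT false = true
NOT (p1 IFF p6) AND p4 = true AND true = true
(NOT (p1 IFF p6) AND p4) AND p3 = true AND true = true
(NOT (p2 IFF (p1 IFF (p6 AND p5))) XOR (p6 XOR p5)) IFF ((NOT (p1 IFF p6) AND p4) AND p3) = true IFF true = true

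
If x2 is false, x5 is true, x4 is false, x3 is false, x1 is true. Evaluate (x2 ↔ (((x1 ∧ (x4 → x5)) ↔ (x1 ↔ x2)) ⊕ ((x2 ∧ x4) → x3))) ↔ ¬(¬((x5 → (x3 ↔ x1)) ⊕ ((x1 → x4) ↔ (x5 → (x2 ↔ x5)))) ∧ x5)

x4 → x5 = F → T = T
x1 ∧ (x4 → x5) = T ∧ T = T
x1 ↔ x2 = T ↔ F = F
(x1 ∧ (x4 → x5)) ↔ (x1 ↔ x2) = T ↔ F = F
x2 ∧ x4 = F ∧ F = F
(x2 ∧ x4) → x3 = F → F = T
((x1 ∧ (x4 → x5)) ↔ (x1 ↔ x2)) ⊕ ((x2 ∧ x4) → x3) = F ⊕ T = T
x2 ↔ (((x1 ∧ (x4 → x5)) ↔ (x1 ↔ x2)) ⊕ ((x2 ∧ x4) → x3)) = F ↔ T = F
x3 ↔ x1 = F ↔ T = F
x5 → (x3 ↔ x1) = T → F = F
x1 → x4 = T → F = F
x2 ↔ x5 = F ↔ T = F
x5 → (x2 ↔ x5) = T → F = F
(x1 → x4) ↔ (x5 → (x2 ↔ x5)) = F ↔ F = T
(x5 → (x3 ↔ x1)) ⊕ ((x1 → x4) ↔ (x5 → (x2 ↔ x5))) = F ⊕ T = T
¬((x5 → (x3 ↔ x1)) ⊕ ((x1 → x4) ↔ (x5 → (x2 ↔ x5)))) = ¬T = F
¬((x5 → (x3 ↔ x1)) ⊕ ((x1 → x4) ↔ (x5 → (x2 ↔ x5)))) ∧ x5 = F ∧ T = F
¬(¬((x5 → (x3 ↔ x1)) ⊕ ((x1 → x4) ↔ (x5 → (x2 ↔ x5)))) ∧ x5) = ¬F = T
(x2 ↔ (((x1 ∧ (x4 → x5)) ↔ (x1 ↔ x2)) ⊕ ((x2 ∧ x4) → x3))) ↔ ¬(¬((x5 → (x3 ↔ x1)) ⊕ ((x1 → x4) ↔ (x5 → (x2 ↔ x5)))) ∧ x5) = F ↔ T = F

F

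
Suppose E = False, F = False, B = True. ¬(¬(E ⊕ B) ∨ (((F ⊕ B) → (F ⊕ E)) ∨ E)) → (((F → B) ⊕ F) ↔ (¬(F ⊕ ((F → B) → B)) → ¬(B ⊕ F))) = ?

True

E ⊕ B = False ⊕ True = True
¬(E ⊕ B) = ¬True = False
F ⊕ B = False ⊕ True = True
F ⊕ E = False ⊕ False = False
(F ⊕ B) → (F ⊕ E) = True → False = False
((F ⊕ B) → (F ⊕ E)) ∨ E = False ∨ False = False
¬(E ⊕ B) ∨ (((F ⊕ B) → (F ⊕ E)) ∨ E) = False ∨ False = False
¬(¬(E ⊕ B) ∨ (((F ⊕ B) → (F ⊕ E)) ∨ E)) = ¬False = True
F → B = False → True = True
(F → B) ⊕ F = True ⊕ False = True
F → B = False → True = True
(F → B) → B = True → True = True
F ⊕ ((F → B) → B) = False ⊕ True = True
¬(F ⊕ ((F → B) → B)) = ¬True = False
B ⊕ F = True ⊕ False = True
¬(B ⊕ F) = ¬True = False
¬(F ⊕ ((F → B) → B)) → ¬(B ⊕ F) = False → False = True
((F → B) ⊕ F) ↔ (¬(F ⊕ ((F → B) → B)) → ¬(B ⊕ F)) = True ↔ True = True
¬(¬(E ⊕ B) ∨ (((F ⊕ B) → (F ⊕ E)) ∨ E)) → (((F → B) ⊕ F) ↔ (¬(F ⊕ ((F → B) → B)) → ¬(B ⊕ F))) = True → True = True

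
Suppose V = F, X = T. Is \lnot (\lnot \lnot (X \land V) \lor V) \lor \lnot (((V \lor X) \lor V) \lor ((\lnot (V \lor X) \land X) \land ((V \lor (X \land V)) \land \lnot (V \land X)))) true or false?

X \land V = T \land F = F
\lnot (X \land V) = \lnot F = T
\lnot \lnot (X \land V) = \lnot T = F
\lnot \lnot (X \land V) \lor V = F \lor F = F
\lnot (\lnot \lnot (X \land V) \lor V) = \lnot F = T
V \lor X = F \lor T = T
(V \lor X) \lor V = T \lor F = T
V \lor X = F \lor T = T
\lnot (V \lor X) = \lnot T = F
\lnot (V \lor X) \land X = F \land T = F
X \land V = T \land F = F
V \lor (X \land V) = F \lor F = F
V \land X = F \land T = F
\lnot (V \land X) = \lnot F = T
(V \lor (X \land V)) \land \lnot (V \land X) = F \land T = F
(\lnot (V \lor X) \land X) \land ((V \lor (X \land V)) \land \lnot (V \land X)) = F \land F = F
((V \lor X) \lor V) \lor ((\lnot (V \lor X) \land X) \land ((V \lor (X \land V)) \land \lnot (V \land X))) = T \lor F = T
\lnot (((V \lor X) \lor V) \lor ((\lnot (V \lor X) \land X) \land ((V \lor (X \land V)) \land \lnot (V \land X)))) = \lnot T = F
\lnot (\lnot \lnot (X \land V) \lor V) \lor \lnot (((V \lor X) \lor V) \lor ((\lnot (V \lor X) \land X) \land ((V \lor (X \land V)) \land \lnot (V \land X)))) = T \lor F = T

T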